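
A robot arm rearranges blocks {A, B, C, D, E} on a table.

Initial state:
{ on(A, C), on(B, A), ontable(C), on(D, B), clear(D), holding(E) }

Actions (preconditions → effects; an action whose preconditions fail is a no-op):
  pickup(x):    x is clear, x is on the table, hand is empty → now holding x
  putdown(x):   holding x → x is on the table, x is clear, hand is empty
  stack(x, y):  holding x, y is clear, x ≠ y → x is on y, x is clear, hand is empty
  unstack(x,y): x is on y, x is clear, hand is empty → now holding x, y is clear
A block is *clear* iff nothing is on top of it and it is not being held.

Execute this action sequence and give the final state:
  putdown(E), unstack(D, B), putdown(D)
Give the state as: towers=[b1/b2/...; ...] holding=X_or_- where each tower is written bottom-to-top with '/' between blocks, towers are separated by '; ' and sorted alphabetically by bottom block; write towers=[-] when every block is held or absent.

step 1 (putdown(E)): towers=[C/A/B/D; E] holding=-
step 2 (unstack(D, B)): towers=[C/A/B; E] holding=D
step 3 (putdown(D)): towers=[C/A/B; D; E] holding=-

towers=[C/A/B; D; E] holding=-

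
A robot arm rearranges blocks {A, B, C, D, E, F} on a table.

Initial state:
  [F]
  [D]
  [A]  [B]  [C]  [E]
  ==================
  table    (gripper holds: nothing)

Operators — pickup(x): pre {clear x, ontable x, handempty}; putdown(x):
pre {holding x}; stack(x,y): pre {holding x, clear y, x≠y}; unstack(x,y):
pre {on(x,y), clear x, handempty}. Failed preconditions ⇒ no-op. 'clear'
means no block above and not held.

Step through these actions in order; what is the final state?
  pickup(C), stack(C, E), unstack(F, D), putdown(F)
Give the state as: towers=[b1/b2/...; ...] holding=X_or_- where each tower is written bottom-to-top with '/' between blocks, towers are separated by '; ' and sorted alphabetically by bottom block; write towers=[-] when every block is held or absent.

towers=[A/D; B; E/C; F] holding=-

step 1 (pickup(C)): towers=[A/D/F; B; E] holding=C
step 2 (stack(C, E)): towers=[A/D/F; B; E/C] holding=-
step 3 (unstack(F, D)): towers=[A/D; B; E/C] holding=F
step 4 (putdown(F)): towers=[A/D; B; E/C; F] holding=-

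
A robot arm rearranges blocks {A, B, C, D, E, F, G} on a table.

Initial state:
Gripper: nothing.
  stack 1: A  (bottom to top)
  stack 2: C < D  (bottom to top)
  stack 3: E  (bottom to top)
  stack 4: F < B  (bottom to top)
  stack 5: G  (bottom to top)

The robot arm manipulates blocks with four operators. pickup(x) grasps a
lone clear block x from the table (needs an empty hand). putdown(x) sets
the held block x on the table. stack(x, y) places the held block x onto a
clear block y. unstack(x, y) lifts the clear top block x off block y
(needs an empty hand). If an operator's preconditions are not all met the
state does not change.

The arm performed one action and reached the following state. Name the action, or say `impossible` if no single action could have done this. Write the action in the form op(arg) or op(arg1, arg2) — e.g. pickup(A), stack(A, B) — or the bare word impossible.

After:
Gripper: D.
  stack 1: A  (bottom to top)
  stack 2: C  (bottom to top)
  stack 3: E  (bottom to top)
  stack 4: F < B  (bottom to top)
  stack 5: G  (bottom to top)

unstack(D, C)

target: towers=[A; C; E; F/B; G] holding=D
     unstack(B, F) → towers=[A; C/D; E; F; G] holding=B
         pickup(G) → towers=[A; C/D; E; F/B] holding=G
     unstack(D, C) → towers=[A; C; E; F/B; G] holding=D  ← match
         pickup(A) → towers=[C/D; E; F/B; G] holding=A
         pickup(E) → towers=[A; C/D; F/B; G] holding=E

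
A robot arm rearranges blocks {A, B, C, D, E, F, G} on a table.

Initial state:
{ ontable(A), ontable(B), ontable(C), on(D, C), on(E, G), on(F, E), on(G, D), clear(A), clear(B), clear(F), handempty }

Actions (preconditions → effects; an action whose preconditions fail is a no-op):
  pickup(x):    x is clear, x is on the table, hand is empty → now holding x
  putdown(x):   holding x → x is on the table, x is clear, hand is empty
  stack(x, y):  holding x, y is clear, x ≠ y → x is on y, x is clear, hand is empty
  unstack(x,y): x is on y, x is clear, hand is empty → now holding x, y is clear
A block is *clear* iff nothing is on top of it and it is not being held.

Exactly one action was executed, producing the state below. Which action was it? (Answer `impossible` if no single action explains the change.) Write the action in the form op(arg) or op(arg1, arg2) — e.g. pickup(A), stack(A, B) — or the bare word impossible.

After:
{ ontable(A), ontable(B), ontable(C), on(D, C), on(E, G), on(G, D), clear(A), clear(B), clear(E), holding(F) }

target: towers=[A; B; C/D/G/E] holding=F
         pickup(B) → towers=[A; C/D/G/E/F] holding=B
     unstack(F, E) → towers=[A; B; C/D/G/E] holding=F  ← match
         pickup(A) → towers=[B; C/D/G/E/F] holding=A

unstack(F, E)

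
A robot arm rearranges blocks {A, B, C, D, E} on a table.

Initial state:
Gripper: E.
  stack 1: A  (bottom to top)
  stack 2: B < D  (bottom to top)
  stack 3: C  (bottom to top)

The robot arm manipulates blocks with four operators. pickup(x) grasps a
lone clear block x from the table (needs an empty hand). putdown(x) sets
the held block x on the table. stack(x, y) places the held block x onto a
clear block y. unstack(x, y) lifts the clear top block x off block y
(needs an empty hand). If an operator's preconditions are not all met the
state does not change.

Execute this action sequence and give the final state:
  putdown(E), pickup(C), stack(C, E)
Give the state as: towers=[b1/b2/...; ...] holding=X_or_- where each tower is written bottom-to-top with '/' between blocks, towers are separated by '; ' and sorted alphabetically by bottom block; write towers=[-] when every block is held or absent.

step 1 (putdown(E)): towers=[A; B/D; C; E] holding=-
step 2 (pickup(C)): towers=[A; B/D; E] holding=C
step 3 (stack(C, E)): towers=[A; B/D; E/C] holding=-

towers=[A; B/D; E/C] holding=-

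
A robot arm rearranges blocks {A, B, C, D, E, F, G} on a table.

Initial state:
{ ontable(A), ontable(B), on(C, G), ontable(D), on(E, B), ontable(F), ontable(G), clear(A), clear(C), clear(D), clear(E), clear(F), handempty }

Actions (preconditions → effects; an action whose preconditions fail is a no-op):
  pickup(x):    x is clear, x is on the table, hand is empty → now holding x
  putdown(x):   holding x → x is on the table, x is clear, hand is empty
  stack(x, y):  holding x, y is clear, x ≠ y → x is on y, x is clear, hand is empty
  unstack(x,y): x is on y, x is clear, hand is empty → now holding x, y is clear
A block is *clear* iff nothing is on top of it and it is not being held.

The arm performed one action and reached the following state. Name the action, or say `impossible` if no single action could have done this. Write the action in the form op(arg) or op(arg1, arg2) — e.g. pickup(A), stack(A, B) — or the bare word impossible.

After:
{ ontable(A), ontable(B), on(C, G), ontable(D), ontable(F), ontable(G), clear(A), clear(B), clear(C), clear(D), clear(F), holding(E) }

unstack(E, B)

target: towers=[A; B; D; F; G/C] holding=E
         pickup(F) → towers=[A; B/E; D; G/C] holding=F
         pickup(D) → towers=[A; B/E; F; G/C] holding=D
         pickup(A) → towers=[B/E; D; F; G/C] holding=A
     unstack(E, B) → towers=[A; B; D; F; G/C] holding=E  ← match
     unstack(C, G) → towers=[A; B/E; D; F; G] holding=C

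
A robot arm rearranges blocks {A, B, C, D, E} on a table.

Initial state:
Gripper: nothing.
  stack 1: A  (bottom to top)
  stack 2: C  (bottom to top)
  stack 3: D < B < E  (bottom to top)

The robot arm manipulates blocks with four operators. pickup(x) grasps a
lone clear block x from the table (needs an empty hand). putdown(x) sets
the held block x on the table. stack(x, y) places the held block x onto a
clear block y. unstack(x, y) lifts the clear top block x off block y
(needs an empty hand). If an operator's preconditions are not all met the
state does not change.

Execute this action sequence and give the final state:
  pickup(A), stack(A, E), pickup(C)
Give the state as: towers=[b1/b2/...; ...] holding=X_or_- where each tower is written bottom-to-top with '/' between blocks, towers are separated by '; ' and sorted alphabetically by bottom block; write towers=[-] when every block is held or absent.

step 1 (pickup(A)): towers=[C; D/B/E] holding=A
step 2 (stack(A, E)): towers=[C; D/B/E/A] holding=-
step 3 (pickup(C)): towers=[D/B/E/A] holding=C

towers=[D/B/E/A] holding=C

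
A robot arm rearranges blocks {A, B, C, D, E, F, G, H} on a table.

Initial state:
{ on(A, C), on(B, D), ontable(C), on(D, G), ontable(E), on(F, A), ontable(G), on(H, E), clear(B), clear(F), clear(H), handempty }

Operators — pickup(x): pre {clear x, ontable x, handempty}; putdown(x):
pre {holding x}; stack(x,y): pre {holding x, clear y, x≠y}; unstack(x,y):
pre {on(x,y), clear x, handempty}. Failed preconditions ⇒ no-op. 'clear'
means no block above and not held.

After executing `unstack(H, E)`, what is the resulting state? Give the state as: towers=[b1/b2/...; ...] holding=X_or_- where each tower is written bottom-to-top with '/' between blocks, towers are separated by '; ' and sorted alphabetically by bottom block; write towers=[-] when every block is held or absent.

before: towers=[C/A/F; E/H; G/D/B] holding=-
pre[unstack(H, E)]: on(H,E) ok, clear(H) ok, handempty ok
all met → apply unstack(H, E)
after:  towers=[C/A/F; E; G/D/B] holding=H

towers=[C/A/F; E; G/D/B] holding=H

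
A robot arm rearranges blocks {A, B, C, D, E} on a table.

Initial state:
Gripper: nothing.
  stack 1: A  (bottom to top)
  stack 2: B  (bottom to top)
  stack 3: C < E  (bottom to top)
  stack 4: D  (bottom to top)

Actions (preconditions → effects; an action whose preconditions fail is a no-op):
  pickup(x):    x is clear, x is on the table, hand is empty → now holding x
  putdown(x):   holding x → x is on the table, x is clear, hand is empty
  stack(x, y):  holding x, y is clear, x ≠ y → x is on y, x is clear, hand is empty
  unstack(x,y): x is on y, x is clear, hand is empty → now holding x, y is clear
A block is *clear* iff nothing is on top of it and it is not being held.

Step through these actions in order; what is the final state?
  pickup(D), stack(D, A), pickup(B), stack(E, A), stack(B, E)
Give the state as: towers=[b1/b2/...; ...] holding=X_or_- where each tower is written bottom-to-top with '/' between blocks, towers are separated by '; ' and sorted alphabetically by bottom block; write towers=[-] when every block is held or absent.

towers=[A/D; C/E/B] holding=-

step 1 (pickup(D)): towers=[A; B; C/E] holding=D
step 2 (stack(D, A)): towers=[A/D; B; C/E] holding=-
step 3 (pickup(B)): towers=[A/D; C/E] holding=B
step 4 (stack(E, A)) [no-op]: towers=[A/D; C/E] holding=B
step 5 (stack(B, E)): towers=[A/D; C/E/B] holding=-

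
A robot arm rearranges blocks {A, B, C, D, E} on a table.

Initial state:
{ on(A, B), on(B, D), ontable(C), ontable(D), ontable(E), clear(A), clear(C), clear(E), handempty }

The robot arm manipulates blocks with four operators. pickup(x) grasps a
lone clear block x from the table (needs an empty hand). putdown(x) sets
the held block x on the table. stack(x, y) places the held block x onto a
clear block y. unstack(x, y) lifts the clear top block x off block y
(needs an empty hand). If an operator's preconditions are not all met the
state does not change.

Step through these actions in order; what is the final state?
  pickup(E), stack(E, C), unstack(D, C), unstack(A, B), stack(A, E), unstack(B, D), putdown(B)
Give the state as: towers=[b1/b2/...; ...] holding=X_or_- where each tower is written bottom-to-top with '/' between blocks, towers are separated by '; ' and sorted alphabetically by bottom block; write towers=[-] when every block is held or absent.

towers=[B; C/E/A; D] holding=-

step 1 (pickup(E)): towers=[C; D/B/A] holding=E
step 2 (stack(E, C)): towers=[C/E; D/B/A] holding=-
step 3 (unstack(D, C)) [no-op]: towers=[C/E; D/B/A] holding=-
step 4 (unstack(A, B)): towers=[C/E; D/B] holding=A
step 5 (stack(A, E)): towers=[C/E/A; D/B] holding=-
step 6 (unstack(B, D)): towers=[C/E/A; D] holding=B
step 7 (putdown(B)): towers=[B; C/E/A; D] holding=-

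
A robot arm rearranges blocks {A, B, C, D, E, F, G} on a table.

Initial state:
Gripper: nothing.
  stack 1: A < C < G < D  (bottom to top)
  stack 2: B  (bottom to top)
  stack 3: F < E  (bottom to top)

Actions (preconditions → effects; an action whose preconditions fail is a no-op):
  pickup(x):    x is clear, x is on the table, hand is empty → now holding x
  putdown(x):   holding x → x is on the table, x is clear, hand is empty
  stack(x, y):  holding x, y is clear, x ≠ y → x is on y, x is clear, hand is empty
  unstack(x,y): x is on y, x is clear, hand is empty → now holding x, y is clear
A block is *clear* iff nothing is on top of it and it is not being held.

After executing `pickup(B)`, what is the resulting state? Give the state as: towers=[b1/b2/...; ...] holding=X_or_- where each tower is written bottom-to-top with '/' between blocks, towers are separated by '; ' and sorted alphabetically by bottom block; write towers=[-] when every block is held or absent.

before: towers=[A/C/G/D; B; F/E] holding=-
pre[pickup(B)]: clear(B) ok, ontable(B) ok, handempty ok
all met → apply pickup(B)
after:  towers=[A/C/G/D; F/E] holding=B

towers=[A/C/G/D; F/E] holding=B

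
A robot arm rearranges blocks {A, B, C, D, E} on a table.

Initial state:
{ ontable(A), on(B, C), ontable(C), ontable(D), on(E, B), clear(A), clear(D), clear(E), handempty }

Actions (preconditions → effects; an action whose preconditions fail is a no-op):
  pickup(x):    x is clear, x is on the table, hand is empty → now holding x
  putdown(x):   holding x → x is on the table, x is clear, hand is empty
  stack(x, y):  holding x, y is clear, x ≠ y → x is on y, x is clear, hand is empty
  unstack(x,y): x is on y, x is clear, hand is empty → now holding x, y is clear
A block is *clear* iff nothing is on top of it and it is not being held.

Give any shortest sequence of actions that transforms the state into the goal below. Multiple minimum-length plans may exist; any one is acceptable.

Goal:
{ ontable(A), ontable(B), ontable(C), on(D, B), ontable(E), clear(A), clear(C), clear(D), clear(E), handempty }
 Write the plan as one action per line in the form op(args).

unstack(E, B)
putdown(E)
unstack(B, C)
putdown(B)
pickup(D)
stack(D, B)

step 1 (unstack(E, B)): towers=[A; C/B; D] holding=E
step 2 (putdown(E)): towers=[A; C/B; D; E] holding=-
step 3 (unstack(B, C)): towers=[A; C; D; E] holding=B
step 4 (putdown(B)): towers=[A; B; C; D; E] holding=-
step 5 (pickup(D)): towers=[A; B; C; E] holding=D
step 6 (stack(D, B)): towers=[A; B/D; C; E] holding=-
goal check: towers=[A; B/D; C; E] holding=- — reached (length 6, optimal by BFS)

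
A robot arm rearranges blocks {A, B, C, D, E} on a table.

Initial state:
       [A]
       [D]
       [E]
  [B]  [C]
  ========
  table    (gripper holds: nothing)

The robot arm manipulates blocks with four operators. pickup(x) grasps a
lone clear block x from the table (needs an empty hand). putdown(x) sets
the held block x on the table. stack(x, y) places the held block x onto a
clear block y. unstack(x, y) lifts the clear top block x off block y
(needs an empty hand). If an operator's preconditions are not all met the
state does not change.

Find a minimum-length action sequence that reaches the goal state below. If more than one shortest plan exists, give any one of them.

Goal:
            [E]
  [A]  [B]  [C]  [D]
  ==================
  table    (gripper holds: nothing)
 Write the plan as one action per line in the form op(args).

unstack(A, D)
putdown(A)
unstack(D, E)
putdown(D)

step 1 (unstack(A, D)): towers=[B; C/E/D] holding=A
step 2 (putdown(A)): towers=[A; B; C/E/D] holding=-
step 3 (unstack(D, E)): towers=[A; B; C/E] holding=D
step 4 (putdown(D)): towers=[A; B; C/E; D] holding=-
goal check: towers=[A; B; C/E; D] holding=- — reached (length 4, optimal by BFS)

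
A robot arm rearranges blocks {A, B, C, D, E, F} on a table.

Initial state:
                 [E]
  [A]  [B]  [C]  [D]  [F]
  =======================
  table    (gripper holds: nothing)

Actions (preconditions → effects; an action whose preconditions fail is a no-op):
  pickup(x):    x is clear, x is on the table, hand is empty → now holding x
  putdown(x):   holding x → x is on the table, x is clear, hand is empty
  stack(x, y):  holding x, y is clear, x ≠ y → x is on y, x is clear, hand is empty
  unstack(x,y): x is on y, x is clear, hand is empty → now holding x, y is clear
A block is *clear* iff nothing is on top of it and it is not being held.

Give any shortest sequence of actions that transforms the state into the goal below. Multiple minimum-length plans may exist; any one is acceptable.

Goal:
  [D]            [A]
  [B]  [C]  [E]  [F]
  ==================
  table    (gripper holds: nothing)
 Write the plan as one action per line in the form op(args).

pickup(A)
stack(A, F)
unstack(E, D)
putdown(E)
pickup(D)
stack(D, B)

step 1 (pickup(A)): towers=[B; C; D/E; F] holding=A
step 2 (stack(A, F)): towers=[B; C; D/E; F/A] holding=-
step 3 (unstack(E, D)): towers=[B; C; D; F/A] holding=E
step 4 (putdown(E)): towers=[B; C; D; E; F/A] holding=-
step 5 (pickup(D)): towers=[B; C; E; F/A] holding=D
step 6 (stack(D, B)): towers=[B/D; C; E; F/A] holding=-
goal check: towers=[B/D; C; E; F/A] holding=- — reached (length 6, optimal by BFS)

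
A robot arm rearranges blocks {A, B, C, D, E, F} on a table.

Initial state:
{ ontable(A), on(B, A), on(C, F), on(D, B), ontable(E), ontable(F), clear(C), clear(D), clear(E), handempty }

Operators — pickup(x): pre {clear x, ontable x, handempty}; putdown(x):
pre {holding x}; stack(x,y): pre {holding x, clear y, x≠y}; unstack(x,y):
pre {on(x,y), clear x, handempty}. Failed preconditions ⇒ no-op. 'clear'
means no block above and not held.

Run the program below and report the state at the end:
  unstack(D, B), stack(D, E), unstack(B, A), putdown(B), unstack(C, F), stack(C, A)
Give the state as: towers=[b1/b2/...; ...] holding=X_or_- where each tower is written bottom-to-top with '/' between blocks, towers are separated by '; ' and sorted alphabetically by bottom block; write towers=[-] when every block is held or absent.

step 1 (unstack(D, B)): towers=[A/B; E; F/C] holding=D
step 2 (stack(D, E)): towers=[A/B; E/D; F/C] holding=-
step 3 (unstack(B, A)): towers=[A; E/D; F/C] holding=B
step 4 (putdown(B)): towers=[A; B; E/D; F/C] holding=-
step 5 (unstack(C, F)): towers=[A; B; E/D; F] holding=C
step 6 (stack(C, A)): towers=[A/C; B; E/D; F] holding=-

towers=[A/C; B; E/D; F] holding=-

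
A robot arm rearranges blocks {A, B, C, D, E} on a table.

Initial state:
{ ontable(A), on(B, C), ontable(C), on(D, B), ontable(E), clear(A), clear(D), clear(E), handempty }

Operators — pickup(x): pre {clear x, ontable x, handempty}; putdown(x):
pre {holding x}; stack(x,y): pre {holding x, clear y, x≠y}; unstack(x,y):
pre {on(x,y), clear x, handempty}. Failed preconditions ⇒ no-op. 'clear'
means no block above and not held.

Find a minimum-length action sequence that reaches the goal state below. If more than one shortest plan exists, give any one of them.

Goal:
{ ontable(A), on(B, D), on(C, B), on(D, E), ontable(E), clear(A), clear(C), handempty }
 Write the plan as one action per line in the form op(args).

unstack(D, B)
stack(D, E)
unstack(B, C)
stack(B, D)
pickup(C)
stack(C, B)

step 1 (unstack(D, B)): towers=[A; C/B; E] holding=D
step 2 (stack(D, E)): towers=[A; C/B; E/D] holding=-
step 3 (unstack(B, C)): towers=[A; C; E/D] holding=B
step 4 (stack(B, D)): towers=[A; C; E/D/B] holding=-
step 5 (pickup(C)): towers=[A; E/D/B] holding=C
step 6 (stack(C, B)): towers=[A; E/D/B/C] holding=-
goal check: towers=[A; E/D/B/C] holding=- — reached (length 6, optimal by BFS)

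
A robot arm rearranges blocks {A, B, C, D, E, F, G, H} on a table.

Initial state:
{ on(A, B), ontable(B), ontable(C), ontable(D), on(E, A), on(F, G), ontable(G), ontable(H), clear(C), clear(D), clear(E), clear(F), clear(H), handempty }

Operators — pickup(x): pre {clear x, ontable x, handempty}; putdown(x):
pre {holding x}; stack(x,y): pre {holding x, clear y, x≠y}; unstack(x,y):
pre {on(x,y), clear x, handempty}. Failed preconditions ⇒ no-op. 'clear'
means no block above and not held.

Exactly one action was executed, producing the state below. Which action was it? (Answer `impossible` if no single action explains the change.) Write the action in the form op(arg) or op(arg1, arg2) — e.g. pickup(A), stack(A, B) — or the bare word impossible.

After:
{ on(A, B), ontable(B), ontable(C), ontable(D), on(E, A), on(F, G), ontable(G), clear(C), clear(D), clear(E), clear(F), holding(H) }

pickup(H)

target: towers=[B/A/E; C; D; G/F] holding=H
     unstack(E, A) → towers=[B/A; C; D; G/F; H] holding=E
         pickup(H) → towers=[B/A/E; C; D; G/F] holding=H  ← match
     unstack(F, G) → towers=[B/A/E; C; D; G; H] holding=F
         pickup(D) → towers=[B/A/E; C; G/F; H] holding=D
         pickup(C) → towers=[B/A/E; D; G/F; H] holding=C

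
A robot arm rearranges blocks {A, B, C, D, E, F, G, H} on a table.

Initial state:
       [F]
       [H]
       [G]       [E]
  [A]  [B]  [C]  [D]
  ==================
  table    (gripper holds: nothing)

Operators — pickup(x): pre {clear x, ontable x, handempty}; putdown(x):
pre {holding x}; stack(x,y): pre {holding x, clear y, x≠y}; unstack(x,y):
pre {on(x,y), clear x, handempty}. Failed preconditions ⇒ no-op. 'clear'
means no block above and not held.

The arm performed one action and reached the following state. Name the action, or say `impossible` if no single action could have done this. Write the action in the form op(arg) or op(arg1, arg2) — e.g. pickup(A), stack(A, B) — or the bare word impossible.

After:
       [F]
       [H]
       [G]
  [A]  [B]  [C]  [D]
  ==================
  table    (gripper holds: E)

target: towers=[A; B/G/H/F; C; D] holding=E
         pickup(A) → towers=[B/G/H/F; C; D/E] holding=A
     unstack(E, D) → towers=[A; B/G/H/F; C; D] holding=E  ← match
     unstack(F, H) → towers=[A; B/G/H; C; D/E] holding=F
         pickup(C) → towers=[A; B/G/H/F; D/E] holding=C

unstack(E, D)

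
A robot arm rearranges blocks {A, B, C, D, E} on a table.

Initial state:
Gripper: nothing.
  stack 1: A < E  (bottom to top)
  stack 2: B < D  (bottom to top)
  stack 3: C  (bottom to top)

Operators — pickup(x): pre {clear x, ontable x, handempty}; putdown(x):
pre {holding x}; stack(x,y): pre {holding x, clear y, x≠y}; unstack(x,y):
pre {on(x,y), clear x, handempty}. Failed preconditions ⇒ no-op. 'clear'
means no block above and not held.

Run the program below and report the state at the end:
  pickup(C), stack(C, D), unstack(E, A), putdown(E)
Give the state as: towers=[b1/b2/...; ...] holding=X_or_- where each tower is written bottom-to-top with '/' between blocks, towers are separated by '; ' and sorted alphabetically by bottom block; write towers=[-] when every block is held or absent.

step 1 (pickup(C)): towers=[A/E; B/D] holding=C
step 2 (stack(C, D)): towers=[A/E; B/D/C] holding=-
step 3 (unstack(E, A)): towers=[A; B/D/C] holding=E
step 4 (putdown(E)): towers=[A; B/D/C; E] holding=-

towers=[A; B/D/C; E] holding=-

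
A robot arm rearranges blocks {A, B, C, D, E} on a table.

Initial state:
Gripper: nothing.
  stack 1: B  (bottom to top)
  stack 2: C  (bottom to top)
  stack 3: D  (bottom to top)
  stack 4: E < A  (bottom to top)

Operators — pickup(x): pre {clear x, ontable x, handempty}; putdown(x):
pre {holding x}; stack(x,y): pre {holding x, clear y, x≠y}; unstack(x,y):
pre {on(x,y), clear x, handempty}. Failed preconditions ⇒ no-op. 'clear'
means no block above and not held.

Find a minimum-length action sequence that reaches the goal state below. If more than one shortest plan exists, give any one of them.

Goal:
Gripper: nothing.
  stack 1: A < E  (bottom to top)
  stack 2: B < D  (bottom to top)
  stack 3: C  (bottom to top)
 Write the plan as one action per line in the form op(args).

pickup(D)
stack(D, B)
unstack(A, E)
putdown(A)
pickup(E)
stack(E, A)

step 1 (pickup(D)): towers=[B; C; E/A] holding=D
step 2 (stack(D, B)): towers=[B/D; C; E/A] holding=-
step 3 (unstack(A, E)): towers=[B/D; C; E] holding=A
step 4 (putdown(A)): towers=[A; B/D; C; E] holding=-
step 5 (pickup(E)): towers=[A; B/D; C] holding=E
step 6 (stack(E, A)): towers=[A/E; B/D; C] holding=-
goal check: towers=[A/E; B/D; C] holding=- — reached (length 6, optimal by BFS)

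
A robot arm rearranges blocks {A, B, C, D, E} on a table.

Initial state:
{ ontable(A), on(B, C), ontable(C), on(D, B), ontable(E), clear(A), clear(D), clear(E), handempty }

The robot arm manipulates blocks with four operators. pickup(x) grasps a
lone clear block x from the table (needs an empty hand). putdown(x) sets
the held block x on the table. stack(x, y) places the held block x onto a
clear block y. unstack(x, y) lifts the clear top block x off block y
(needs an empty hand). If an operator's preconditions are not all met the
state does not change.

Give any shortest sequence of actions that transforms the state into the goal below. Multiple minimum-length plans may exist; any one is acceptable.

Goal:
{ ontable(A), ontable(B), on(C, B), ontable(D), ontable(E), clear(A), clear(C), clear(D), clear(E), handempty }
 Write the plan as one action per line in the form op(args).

unstack(D, B)
putdown(D)
unstack(B, C)
putdown(B)
pickup(C)
stack(C, B)

step 1 (unstack(D, B)): towers=[A; C/B; E] holding=D
step 2 (putdown(D)): towers=[A; C/B; D; E] holding=-
step 3 (unstack(B, C)): towers=[A; C; D; E] holding=B
step 4 (putdown(B)): towers=[A; B; C; D; E] holding=-
step 5 (pickup(C)): towers=[A; B; D; E] holding=C
step 6 (stack(C, B)): towers=[A; B/C; D; E] holding=-
goal check: towers=[A; B/C; D; E] holding=- — reached (length 6, optimal by BFS)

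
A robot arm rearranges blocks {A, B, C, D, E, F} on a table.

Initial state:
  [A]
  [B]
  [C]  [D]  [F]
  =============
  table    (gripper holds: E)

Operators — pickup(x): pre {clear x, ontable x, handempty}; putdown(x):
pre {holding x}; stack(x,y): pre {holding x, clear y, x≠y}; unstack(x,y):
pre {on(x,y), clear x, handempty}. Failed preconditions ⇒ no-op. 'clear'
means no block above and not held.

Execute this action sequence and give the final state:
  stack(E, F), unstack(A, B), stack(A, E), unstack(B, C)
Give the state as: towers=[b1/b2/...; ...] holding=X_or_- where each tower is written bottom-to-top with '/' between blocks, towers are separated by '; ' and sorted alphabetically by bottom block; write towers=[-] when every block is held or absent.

towers=[C; D; F/E/A] holding=B

step 1 (stack(E, F)): towers=[C/B/A; D; F/E] holding=-
step 2 (unstack(A, B)): towers=[C/B; D; F/E] holding=A
step 3 (stack(A, E)): towers=[C/B; D; F/E/A] holding=-
step 4 (unstack(B, C)): towers=[C; D; F/E/A] holding=B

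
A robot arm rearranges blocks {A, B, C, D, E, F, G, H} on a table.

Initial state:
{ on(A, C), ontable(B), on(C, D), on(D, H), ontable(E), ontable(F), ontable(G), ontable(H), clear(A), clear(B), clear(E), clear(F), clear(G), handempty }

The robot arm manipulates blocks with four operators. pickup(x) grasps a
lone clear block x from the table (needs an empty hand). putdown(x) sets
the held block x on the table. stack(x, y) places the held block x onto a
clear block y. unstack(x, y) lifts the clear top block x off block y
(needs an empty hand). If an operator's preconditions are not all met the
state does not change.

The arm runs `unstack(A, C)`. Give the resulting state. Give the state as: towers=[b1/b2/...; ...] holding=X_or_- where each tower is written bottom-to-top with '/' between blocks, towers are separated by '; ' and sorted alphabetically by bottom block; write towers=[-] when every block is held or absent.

towers=[B; E; F; G; H/D/C] holding=A

before: towers=[B; E; F; G; H/D/C/A] holding=-
pre[unstack(A, C)]: on(A,C) yes, clear(A) yes, handempty yes
all met → apply unstack(A, C)
after:  towers=[B; E; F; G; H/D/C] holding=A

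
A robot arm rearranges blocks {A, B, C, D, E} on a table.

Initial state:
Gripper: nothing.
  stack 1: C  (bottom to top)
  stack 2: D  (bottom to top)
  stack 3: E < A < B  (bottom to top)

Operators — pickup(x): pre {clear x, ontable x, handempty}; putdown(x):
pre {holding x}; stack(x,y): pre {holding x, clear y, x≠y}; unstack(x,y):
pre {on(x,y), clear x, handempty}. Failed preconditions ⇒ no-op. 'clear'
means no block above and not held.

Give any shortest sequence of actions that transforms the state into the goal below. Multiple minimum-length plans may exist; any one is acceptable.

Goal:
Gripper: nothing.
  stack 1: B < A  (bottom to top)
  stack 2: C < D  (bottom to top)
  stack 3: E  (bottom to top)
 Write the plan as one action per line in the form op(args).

step 1 (unstack(B, A)): towers=[C; D; E/A] holding=B
step 2 (putdown(B)): towers=[B; C; D; E/A] holding=-
step 3 (pickup(D)): towers=[B; C; E/A] holding=D
step 4 (stack(D, C)): towers=[B; C/D; E/A] holding=-
step 5 (unstack(A, E)): towers=[B; C/D; E] holding=A
step 6 (stack(A, B)): towers=[B/A; C/D; E] holding=-
goal check: towers=[B/A; C/D; E] holding=- — reached (length 6, optimal by BFS)

unstack(B, A)
putdown(B)
pickup(D)
stack(D, C)
unstack(A, E)
stack(A, B)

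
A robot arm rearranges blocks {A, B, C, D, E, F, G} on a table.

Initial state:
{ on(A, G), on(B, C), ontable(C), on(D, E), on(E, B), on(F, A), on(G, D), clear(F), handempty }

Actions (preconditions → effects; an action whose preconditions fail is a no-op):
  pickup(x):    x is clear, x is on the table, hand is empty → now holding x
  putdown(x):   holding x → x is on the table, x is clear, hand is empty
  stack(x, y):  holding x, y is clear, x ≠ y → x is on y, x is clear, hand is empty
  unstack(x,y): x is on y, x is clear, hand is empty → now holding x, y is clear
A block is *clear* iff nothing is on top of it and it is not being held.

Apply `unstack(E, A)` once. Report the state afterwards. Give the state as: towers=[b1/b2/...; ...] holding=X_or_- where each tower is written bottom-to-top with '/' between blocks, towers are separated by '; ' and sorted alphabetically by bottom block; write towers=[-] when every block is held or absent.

before: towers=[C/B/E/D/G/A/F] holding=-
pre[unstack(E, A)]: on(E,A) no, clear(E) no, handempty yes
on(E,A), clear(E) unmet → unstack(E, A) is a no-op
after:  towers=[C/B/E/D/G/A/F] holding=-

towers=[C/B/E/D/G/A/F] holding=-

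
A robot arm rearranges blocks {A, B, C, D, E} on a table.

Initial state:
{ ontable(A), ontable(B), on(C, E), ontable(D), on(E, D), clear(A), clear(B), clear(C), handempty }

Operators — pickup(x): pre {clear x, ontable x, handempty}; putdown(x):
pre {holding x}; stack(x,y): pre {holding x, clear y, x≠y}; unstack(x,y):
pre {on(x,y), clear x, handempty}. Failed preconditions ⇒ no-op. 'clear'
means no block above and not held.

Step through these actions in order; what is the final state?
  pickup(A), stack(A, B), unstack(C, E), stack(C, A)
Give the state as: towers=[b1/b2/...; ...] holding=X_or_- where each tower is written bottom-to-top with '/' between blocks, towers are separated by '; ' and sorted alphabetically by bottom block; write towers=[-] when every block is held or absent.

towers=[B/A/C; D/E] holding=-

step 1 (pickup(A)): towers=[B; D/E/C] holding=A
step 2 (stack(A, B)): towers=[B/A; D/E/C] holding=-
step 3 (unstack(C, E)): towers=[B/A; D/E] holding=C
step 4 (stack(C, A)): towers=[B/A/C; D/E] holding=-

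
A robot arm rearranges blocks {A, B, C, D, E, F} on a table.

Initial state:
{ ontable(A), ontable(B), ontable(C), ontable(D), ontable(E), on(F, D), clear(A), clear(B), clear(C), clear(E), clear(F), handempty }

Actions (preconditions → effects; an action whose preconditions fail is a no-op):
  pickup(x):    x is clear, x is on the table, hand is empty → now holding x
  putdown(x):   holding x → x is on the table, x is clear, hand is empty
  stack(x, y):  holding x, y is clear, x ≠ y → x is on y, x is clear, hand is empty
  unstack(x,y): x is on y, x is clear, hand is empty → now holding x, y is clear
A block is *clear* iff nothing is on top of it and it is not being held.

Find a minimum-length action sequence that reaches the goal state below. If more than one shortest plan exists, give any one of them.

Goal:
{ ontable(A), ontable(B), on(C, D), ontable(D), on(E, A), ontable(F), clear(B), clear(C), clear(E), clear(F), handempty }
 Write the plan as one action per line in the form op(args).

unstack(F, D)
putdown(F)
pickup(E)
stack(E, A)
pickup(C)
stack(C, D)

step 1 (unstack(F, D)): towers=[A; B; C; D; E] holding=F
step 2 (putdown(F)): towers=[A; B; C; D; E; F] holding=-
step 3 (pickup(E)): towers=[A; B; C; D; F] holding=E
step 4 (stack(E, A)): towers=[A/E; B; C; D; F] holding=-
step 5 (pickup(C)): towers=[A/E; B; D; F] holding=C
step 6 (stack(C, D)): towers=[A/E; B; D/C; F] holding=-
goal check: towers=[A/E; B; D/C; F] holding=- — reached (length 6, optimal by BFS)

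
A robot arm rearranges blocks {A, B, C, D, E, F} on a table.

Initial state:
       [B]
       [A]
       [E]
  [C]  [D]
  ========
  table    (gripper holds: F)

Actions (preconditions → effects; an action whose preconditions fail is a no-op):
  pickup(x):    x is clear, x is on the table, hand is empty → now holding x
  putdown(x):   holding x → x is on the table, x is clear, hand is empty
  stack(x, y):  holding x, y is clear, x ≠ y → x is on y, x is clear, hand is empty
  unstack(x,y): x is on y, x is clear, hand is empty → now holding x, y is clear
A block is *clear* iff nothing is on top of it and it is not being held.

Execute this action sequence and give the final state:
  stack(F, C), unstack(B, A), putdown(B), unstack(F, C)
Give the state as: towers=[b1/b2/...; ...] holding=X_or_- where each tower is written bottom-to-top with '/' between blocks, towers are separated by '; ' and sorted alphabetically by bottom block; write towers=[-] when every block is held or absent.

towers=[B; C; D/E/A] holding=F

step 1 (stack(F, C)): towers=[C/F; D/E/A/B] holding=-
step 2 (unstack(B, A)): towers=[C/F; D/E/A] holding=B
step 3 (putdown(B)): towers=[B; C/F; D/E/A] holding=-
step 4 (unstack(F, C)): towers=[B; C; D/E/A] holding=F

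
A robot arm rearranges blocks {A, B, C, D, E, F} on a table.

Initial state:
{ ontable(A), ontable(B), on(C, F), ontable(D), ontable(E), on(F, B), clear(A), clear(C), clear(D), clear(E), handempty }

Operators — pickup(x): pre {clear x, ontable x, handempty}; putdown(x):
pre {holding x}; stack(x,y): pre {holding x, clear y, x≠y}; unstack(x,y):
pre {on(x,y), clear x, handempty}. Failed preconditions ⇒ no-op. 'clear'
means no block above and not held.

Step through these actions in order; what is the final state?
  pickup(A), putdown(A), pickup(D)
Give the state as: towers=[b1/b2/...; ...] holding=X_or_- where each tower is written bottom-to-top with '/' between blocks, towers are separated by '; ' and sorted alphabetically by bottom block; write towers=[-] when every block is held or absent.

towers=[A; B/F/C; E] holding=D

step 1 (pickup(A)): towers=[B/F/C; D; E] holding=A
step 2 (putdown(A)): towers=[A; B/F/C; D; E] holding=-
step 3 (pickup(D)): towers=[A; B/F/C; E] holding=D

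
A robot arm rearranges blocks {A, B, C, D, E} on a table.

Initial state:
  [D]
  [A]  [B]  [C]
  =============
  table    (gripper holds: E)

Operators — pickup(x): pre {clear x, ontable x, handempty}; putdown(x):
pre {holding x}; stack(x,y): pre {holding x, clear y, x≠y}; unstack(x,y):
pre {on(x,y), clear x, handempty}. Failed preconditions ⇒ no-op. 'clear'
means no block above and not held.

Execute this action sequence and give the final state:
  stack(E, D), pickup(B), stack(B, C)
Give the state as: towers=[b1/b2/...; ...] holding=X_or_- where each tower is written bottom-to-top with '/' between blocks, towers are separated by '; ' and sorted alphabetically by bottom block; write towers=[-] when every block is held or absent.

step 1 (stack(E, D)): towers=[A/D/E; B; C] holding=-
step 2 (pickup(B)): towers=[A/D/E; C] holding=B
step 3 (stack(B, C)): towers=[A/D/E; C/B] holding=-

towers=[A/D/E; C/B] holding=-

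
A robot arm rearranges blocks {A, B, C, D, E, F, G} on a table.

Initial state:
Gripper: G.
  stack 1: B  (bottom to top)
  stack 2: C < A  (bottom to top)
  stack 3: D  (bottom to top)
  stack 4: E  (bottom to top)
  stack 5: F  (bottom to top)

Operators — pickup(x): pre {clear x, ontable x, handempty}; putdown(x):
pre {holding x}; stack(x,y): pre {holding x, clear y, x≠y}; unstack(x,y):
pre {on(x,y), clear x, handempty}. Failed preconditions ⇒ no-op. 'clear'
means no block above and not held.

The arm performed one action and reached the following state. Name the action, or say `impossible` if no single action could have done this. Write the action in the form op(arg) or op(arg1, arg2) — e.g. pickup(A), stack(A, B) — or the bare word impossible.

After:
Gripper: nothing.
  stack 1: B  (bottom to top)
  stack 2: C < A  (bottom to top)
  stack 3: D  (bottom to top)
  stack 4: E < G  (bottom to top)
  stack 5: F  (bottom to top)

stack(G, E)

target: towers=[B; C/A; D; E/G; F] holding=-
        putdown(G) → towers=[B; C/A; D; E; F; G] holding=-
       stack(G, B) → towers=[B/G; C/A; D; E; F] holding=-
       stack(G, F) → towers=[B; C/A; D; E; F/G] holding=-
       stack(G, D) → towers=[B; C/A; D/G; E; F] holding=-
       stack(G, A) → towers=[B; C/A/G; D; E; F] holding=-
       stack(G, E) → towers=[B; C/A; D; E/G; F] holding=-  ← match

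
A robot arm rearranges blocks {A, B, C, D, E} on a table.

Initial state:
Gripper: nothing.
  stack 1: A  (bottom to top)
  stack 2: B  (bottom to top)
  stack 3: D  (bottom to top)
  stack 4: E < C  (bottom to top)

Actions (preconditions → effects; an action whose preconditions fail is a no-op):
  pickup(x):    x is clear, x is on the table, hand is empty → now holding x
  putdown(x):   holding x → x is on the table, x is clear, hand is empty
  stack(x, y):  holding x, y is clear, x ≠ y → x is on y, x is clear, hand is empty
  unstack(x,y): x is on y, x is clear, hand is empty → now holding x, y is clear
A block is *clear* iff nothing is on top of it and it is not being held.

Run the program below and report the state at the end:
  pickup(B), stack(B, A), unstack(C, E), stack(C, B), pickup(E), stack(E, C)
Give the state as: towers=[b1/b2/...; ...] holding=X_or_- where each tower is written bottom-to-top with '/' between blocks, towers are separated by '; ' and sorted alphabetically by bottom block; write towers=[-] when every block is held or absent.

towers=[A/B/C/E; D] holding=-

step 1 (pickup(B)): towers=[A; D; E/C] holding=B
step 2 (stack(B, A)): towers=[A/B; D; E/C] holding=-
step 3 (unstack(C, E)): towers=[A/B; D; E] holding=C
step 4 (stack(C, B)): towers=[A/B/C; D; E] holding=-
step 5 (pickup(E)): towers=[A/B/C; D] holding=E
step 6 (stack(E, C)): towers=[A/B/C/E; D] holding=-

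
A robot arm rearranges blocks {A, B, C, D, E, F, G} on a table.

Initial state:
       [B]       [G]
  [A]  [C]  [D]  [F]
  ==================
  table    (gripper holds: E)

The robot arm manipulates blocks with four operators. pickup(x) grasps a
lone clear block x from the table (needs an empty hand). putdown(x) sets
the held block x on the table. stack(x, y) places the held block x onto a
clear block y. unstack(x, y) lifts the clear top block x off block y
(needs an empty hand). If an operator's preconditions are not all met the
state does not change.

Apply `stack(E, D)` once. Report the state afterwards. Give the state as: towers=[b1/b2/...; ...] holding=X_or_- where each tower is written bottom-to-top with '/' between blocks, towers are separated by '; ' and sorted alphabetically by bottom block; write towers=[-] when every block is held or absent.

towers=[A; C/B; D/E; F/G] holding=-

before: towers=[A; C/B; D; F/G] holding=E
pre[stack(E, D)]: holding(E) yes, clear(D) yes, E≠D yes
all met → apply stack(E, D)
after:  towers=[A; C/B; D/E; F/G] holding=-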